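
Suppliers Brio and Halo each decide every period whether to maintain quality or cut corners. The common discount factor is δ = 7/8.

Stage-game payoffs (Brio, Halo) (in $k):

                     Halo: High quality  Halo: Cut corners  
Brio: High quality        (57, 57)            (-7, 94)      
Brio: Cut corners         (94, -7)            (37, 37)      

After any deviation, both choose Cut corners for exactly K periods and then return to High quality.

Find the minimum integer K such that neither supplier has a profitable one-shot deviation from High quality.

Need Σ_{k=1}^{K} δ^k ≥ (94−57)/(57−37) = 1.8500 at δ = 7/8.
At K = 2 the sum is 1.6406 < 1.8500; at K = 3 it is 2.3105 ≥ 1.8500.
So the minimum punishment length is K = 3.

3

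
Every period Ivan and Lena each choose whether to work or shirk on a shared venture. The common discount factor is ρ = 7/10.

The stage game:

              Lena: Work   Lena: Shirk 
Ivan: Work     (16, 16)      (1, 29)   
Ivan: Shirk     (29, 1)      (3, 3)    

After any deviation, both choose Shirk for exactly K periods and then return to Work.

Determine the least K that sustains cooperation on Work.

2

No profitable deviation requires (16−3)(ρ+…+ρ^K) ≥ 29−16, i.e. ρ+…+ρ^K ≥ 1 ≈ 1.0000.
With ρ = 7/10, the partial sums are K=1: 0.7000, K=2: 1.1900.
K = 2 is the first length at which the sum reaches 1.0000.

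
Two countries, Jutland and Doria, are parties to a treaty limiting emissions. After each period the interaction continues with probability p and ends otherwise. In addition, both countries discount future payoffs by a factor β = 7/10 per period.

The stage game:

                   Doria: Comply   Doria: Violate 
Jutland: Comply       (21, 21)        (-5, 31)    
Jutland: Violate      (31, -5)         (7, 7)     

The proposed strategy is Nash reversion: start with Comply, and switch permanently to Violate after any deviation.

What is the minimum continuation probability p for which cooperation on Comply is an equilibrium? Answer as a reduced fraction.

25/42

Expected continuation weight on next period's payoff is β·p = 7/10·p, which plays the role of the discount factor.
Cooperation requires 7/10·p ≥ (31−21)/(31−7) = 5/12, hence p ≥ 25/42.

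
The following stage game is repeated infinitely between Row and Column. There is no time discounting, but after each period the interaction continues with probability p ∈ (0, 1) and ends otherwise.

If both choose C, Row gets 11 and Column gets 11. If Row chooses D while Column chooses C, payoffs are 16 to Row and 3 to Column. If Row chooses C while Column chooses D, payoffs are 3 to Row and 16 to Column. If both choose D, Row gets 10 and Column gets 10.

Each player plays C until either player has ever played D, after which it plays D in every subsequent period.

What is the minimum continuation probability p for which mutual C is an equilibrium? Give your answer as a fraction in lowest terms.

5/6

With no time discounting, the continuation probability p plays the role of the discount factor.
Grim-trigger IC: 11/(1−p) ≥ 16 + 10p/(1−p) ⇒ p ≥ (16−11)/(16−10) = 5/6.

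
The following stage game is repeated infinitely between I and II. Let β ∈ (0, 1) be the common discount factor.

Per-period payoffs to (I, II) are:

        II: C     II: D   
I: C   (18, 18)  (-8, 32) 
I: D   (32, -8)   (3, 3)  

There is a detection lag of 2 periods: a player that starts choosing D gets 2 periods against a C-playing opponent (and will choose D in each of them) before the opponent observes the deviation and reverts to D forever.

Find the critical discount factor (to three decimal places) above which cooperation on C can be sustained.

Deviating for the 2 undetected periods gains 32−18 = 14 per period over cooperation, then loses 18−3 = 15 per period forever once punishment starts.
Gain: 14(1 + β + … + β^1); loss: 15·β^2/(1−β).
No profitable deviation ⇔ 14(1−β^2) ≤ 15·β^2, i.e. β^2 ≥ 14/(14+15) = 14/29.
Hence β ≥ (14/29)^(1/2) ≈ 0.695.

0.695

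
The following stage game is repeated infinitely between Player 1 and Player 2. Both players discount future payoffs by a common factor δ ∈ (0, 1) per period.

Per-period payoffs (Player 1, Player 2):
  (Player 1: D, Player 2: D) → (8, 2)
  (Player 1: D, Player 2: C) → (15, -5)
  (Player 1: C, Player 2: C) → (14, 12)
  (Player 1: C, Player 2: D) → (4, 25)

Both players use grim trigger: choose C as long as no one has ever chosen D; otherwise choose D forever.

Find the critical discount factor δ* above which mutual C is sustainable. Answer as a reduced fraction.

For Player 1: deviation gain 15−14 = 1, per-period punishment loss 14−8 = 6. IC gives δ ≥ 1/7.
For Player 2: gain 13, loss 10 per period, so δ ≥ 13/23.
The tighter constraint is Player 2's, so cooperation needs δ ≥ 13/23.

13/23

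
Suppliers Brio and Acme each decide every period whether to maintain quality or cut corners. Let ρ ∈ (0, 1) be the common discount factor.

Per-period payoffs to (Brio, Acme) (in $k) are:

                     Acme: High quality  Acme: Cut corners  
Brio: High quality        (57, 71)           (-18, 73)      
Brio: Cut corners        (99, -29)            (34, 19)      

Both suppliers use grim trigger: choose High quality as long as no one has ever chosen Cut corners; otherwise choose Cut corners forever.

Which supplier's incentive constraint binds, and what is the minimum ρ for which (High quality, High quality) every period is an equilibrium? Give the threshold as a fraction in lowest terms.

Brio: cooperation gives 57 each period; deviation gives 99 once then 34 forever.
  57/(1−ρ) ≥ 99 + 34ρ/(1−ρ) ⇒ ρ ≥ 42/65.
Acme: cooperation gives 71 each period; deviation gives 73 once then 19 forever.
  ρ ≥ 2/54 = 1/27.
Both must hold, so the binding constraint is Brio's: ρ ≥ 42/65.

Brio; ρ ≥ 42/65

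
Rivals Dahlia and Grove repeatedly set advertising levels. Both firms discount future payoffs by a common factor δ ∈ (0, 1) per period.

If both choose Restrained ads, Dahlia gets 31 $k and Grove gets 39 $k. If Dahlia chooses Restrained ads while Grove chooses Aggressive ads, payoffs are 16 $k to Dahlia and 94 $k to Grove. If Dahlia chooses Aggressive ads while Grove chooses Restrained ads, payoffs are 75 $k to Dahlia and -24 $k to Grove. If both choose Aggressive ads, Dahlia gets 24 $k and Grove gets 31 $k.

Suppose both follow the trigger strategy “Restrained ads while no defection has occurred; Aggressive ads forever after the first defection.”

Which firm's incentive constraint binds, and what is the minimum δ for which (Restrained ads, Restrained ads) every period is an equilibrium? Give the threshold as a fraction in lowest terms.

For Dahlia: deviation gain 75−31 = 44, per-period punishment loss 31−24 = 7. IC gives δ ≥ 44/51.
For Grove: gain 55, loss 8 per period, so δ ≥ 55/63.
The tighter constraint is Grove's, so cooperation needs δ ≥ 55/63.

Grove; δ ≥ 55/63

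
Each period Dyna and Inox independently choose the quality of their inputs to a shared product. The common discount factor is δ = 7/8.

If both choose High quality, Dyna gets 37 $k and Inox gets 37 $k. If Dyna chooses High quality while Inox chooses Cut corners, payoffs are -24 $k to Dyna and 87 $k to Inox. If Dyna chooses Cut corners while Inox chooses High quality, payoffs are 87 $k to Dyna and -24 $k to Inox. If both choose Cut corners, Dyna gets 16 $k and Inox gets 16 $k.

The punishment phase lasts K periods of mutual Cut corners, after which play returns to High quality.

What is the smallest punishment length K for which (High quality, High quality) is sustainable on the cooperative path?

Need Σ_{k=1}^{K} δ^k ≥ (87−37)/(37−16) = 2.3810 at δ = 7/8.
At K = 3 the sum is 2.3105 < 2.3810; at K = 4 it is 2.8967 ≥ 2.3810.
So the minimum punishment length is K = 4.

4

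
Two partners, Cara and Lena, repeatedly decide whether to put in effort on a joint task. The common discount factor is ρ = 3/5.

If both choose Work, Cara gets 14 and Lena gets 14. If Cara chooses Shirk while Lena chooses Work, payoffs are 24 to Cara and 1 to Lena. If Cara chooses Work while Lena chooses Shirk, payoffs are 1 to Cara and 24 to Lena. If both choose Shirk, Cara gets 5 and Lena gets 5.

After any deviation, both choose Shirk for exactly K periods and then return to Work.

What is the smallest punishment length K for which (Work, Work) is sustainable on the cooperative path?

3

No profitable deviation requires (14−5)(ρ+…+ρ^K) ≥ 24−14, i.e. ρ+…+ρ^K ≥ 10/9 ≈ 1.1111.
With ρ = 3/5, the partial sums are K=1: 0.6000, K=2: 0.9600, K=3: 1.1760.
K = 3 is the first length at which the sum reaches 1.1111.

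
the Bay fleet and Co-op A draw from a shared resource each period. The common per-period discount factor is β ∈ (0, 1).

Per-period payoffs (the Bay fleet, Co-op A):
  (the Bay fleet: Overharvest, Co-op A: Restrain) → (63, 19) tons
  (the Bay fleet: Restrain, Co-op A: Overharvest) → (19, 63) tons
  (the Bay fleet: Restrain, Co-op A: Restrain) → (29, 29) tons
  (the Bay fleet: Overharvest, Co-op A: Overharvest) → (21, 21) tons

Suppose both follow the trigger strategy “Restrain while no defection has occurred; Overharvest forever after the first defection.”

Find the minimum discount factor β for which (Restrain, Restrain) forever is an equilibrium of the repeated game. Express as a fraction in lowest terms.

17/21

29/(1−β) ≥ 63 + 21β/(1−β)
29 ≥ 63 − 42β
β ≥ 34/42 = 17/21.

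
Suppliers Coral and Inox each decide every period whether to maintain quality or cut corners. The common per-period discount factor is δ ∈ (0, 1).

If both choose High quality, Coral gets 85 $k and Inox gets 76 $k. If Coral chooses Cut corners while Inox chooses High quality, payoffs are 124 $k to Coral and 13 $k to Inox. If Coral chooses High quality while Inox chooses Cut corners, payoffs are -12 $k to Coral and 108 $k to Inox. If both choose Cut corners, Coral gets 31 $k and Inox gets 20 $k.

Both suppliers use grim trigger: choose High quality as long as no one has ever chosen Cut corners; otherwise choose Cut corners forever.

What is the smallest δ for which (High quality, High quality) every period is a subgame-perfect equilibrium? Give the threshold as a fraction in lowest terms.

13/31

For Coral: deviation gain 124−85 = 39, per-period punishment loss 85−31 = 54. IC gives δ ≥ 39/93 = 13/31.
For Inox: gain 32, loss 56 per period, so δ ≥ 32/88 = 4/11.
The tighter constraint is Coral's, so cooperation needs δ ≥ 13/31.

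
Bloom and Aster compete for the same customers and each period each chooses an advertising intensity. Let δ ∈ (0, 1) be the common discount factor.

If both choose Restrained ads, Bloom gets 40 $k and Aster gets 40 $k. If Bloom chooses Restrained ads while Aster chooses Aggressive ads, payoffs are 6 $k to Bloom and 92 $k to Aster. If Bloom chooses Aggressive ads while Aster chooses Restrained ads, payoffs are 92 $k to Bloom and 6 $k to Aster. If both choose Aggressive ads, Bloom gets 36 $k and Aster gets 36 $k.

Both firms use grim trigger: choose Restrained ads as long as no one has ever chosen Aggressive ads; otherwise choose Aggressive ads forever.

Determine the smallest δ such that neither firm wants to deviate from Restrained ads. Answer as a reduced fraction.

13/14

Under grim trigger the critical discount factor is (T−C)/(T−P) with T = 92, C = 40, P = 36.
δ* = (92−40)/(92−36) = 52/56 = 13/14.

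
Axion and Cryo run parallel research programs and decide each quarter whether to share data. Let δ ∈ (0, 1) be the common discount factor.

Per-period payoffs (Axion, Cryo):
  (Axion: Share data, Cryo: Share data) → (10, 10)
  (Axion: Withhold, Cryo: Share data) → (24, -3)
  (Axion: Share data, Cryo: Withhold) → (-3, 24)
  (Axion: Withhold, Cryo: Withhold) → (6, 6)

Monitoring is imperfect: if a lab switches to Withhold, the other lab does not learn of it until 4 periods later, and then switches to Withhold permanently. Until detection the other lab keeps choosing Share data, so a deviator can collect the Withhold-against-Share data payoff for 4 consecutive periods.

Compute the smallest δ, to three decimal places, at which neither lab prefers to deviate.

Deviating for the 4 undetected periods gains 24−10 = 14 per period over cooperation, then loses 10−6 = 4 per period forever once punishment starts.
Gain: 14(1 + δ + … + δ^3); loss: 4·δ^4/(1−δ).
No profitable deviation ⇔ 14(1−δ^4) ≤ 4·δ^4, i.e. δ^4 ≥ 14/(14+4) = 7/9.
Hence δ ≥ (7/9)^(1/4) ≈ 0.939.

0.939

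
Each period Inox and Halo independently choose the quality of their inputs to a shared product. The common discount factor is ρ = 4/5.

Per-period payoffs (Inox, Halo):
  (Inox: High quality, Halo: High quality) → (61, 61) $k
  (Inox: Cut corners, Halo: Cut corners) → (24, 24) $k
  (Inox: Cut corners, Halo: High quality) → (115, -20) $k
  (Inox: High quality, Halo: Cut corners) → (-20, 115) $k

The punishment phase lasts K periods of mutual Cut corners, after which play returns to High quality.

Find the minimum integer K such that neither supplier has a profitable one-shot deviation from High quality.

3

IC: ρ(1−ρ^K)/(1−ρ) ≥ (115−61)/(61−24) = 54/37.
With ρ = 4/5: need 1 − ρ^K ≥ 54/37·(1−4/5)/(4/5), i.e. ρ^K ≤ 0.6351.
Since (4/5)^2 = 0.6400 and (4/5)^3 = 0.5120, the smallest such K is 3.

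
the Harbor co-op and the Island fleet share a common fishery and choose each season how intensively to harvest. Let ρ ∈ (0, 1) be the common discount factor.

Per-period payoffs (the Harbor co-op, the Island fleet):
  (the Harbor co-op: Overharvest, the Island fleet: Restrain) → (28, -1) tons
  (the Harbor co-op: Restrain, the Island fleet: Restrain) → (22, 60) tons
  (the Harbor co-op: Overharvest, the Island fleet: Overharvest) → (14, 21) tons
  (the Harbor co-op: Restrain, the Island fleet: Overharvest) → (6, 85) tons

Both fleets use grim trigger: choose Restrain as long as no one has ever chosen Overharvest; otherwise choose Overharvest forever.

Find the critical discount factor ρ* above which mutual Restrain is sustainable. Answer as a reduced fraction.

For the Harbor co-op: deviation gain 28−22 = 6, per-period punishment loss 22−14 = 8. IC gives ρ ≥ 6/14 = 3/7.
For the Island fleet: gain 25, loss 39 per period, so ρ ≥ 25/64.
The tighter constraint is the Harbor co-op's, so cooperation needs ρ ≥ 3/7.

3/7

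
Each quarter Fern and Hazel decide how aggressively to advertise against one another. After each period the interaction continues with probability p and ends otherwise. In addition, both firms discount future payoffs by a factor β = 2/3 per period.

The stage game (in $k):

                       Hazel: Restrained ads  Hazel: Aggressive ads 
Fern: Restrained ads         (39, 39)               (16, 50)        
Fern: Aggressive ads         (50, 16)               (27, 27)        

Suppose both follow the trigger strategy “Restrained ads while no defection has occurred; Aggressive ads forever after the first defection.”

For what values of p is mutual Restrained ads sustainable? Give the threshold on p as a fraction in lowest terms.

33/46

With continuation probability p and discount β, the effective per-period discount factor is βp.
Grim-trigger IC: βp ≥ (50−39)/(50−27) = 11/23.
So p ≥ (11/23)/(2/3) = 33/46.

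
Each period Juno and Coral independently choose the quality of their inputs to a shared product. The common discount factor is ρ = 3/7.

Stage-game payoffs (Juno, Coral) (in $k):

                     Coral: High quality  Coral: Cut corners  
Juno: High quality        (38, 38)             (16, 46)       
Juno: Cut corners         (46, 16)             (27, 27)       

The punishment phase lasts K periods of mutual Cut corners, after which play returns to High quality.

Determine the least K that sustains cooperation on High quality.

5

Need Σ_{k=1}^{K} ρ^k ≥ (46−38)/(38−27) = 0.7273 at ρ = 3/7.
At K = 4 the sum is 0.7247 < 0.7273; at K = 5 it is 0.7392 ≥ 0.7273.
So the minimum punishment length is K = 5.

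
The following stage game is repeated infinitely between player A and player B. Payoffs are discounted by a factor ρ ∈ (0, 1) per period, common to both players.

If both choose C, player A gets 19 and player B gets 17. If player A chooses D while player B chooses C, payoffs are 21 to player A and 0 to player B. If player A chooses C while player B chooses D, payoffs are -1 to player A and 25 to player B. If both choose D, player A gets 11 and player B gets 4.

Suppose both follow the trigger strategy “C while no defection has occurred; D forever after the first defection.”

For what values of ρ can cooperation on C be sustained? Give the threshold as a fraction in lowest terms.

player A's threshold: (21−19)/(21−11) = 1/5.
player B's threshold: (25−17)/(25−4) = 8/21.
1/5 < 8/21, so player B binds and ρ* = 8/21.

8/21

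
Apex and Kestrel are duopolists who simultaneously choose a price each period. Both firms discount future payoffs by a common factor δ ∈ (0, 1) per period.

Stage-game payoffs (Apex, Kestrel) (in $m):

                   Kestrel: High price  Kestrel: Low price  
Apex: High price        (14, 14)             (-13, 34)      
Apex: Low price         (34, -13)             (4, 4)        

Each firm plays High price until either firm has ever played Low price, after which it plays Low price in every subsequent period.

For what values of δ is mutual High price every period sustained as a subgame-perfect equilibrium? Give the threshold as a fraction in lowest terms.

Cooperation forever yields 14 each period: 14/(1−δ).
Deviating yields 34 once, then 4 forever: 34 + 4δ/(1−δ).
No profitable deviation requires 14/(1−δ) ≥ 34 + 4δ/(1−δ).
Multiplying by (1−δ): 14 ≥ 34(1−δ) + 4δ = 34 − 30δ.
So 30δ ≥ 20, i.e. δ ≥ 20/30 = 2/3.

2/3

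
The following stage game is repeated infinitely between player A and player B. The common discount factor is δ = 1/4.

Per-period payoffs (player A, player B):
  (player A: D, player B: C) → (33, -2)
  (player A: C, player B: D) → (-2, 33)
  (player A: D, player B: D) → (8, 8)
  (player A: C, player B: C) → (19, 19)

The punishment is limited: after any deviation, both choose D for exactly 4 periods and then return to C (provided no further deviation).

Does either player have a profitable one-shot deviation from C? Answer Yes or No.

Yes

IC: δ+…+δ^4 ≥ (33−19)/(19−8) = 14/11.
At δ = 1/4: partial sum = 0.3320 < 1.2727. Cooperation not sustainable.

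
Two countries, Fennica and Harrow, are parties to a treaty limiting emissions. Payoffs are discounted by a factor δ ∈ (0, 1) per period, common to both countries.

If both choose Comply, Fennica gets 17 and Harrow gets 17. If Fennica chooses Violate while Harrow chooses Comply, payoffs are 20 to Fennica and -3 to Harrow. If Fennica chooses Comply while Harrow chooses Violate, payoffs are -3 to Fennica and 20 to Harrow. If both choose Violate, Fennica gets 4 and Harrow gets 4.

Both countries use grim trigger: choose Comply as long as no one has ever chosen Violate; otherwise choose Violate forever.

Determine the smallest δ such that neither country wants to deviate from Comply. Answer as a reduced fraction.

One-period gain from deviating is 20 − 17 = 3. The loss is 17 − 4 = 13 in every subsequent period, with present value 13·δ/(1−δ).
Deviation is unprofitable when 13·δ/(1−δ) ≥ 3, i.e. δ/(1−δ) ≥ 3/13.
Equivalently δ ≥ 3/(3+13) = 3/16.

3/16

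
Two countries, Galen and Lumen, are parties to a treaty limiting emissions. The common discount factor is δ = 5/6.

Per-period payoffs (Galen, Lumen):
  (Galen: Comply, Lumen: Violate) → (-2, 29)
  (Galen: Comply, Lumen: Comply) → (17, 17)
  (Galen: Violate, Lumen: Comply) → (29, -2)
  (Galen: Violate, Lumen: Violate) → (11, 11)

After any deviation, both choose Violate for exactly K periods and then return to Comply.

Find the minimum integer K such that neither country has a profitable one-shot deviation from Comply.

IC: δ(1−δ^K)/(1−δ) ≥ (29−17)/(17−11) = 2.
With δ = 5/6: need 1 − δ^K ≥ 2·(1−5/6)/(5/6), i.e. δ^K ≤ 0.6000.
Since (5/6)^2 = 0.6944 and (5/6)^3 = 0.5787, the smallest such K is 3.

3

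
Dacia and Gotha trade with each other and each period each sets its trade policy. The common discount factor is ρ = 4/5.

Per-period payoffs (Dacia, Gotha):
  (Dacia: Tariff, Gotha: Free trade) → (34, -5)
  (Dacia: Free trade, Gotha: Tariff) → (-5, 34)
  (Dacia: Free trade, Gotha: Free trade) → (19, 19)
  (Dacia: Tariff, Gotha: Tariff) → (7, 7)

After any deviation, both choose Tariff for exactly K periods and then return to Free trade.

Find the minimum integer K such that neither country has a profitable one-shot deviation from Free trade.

No profitable deviation requires (19−7)(ρ+…+ρ^K) ≥ 34−19, i.e. ρ+…+ρ^K ≥ 5/4 ≈ 1.2500.
With ρ = 4/5, the partial sums are K=1: 0.8000, K=2: 1.4400.
K = 2 is the first length at which the sum reaches 1.2500.

2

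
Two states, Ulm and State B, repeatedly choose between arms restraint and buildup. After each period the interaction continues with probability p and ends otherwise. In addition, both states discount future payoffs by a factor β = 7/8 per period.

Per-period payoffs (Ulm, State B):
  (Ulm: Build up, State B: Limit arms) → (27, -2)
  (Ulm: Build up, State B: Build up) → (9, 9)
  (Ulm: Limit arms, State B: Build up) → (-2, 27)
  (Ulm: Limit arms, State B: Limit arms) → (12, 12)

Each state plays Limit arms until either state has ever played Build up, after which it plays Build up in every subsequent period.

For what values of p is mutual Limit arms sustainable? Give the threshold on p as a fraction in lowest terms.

With continuation probability p and discount β, the effective per-period discount factor is βp.
Grim-trigger IC: βp ≥ (27−12)/(27−9) = 5/6.
So p ≥ (5/6)/(7/8) = 20/21.

20/21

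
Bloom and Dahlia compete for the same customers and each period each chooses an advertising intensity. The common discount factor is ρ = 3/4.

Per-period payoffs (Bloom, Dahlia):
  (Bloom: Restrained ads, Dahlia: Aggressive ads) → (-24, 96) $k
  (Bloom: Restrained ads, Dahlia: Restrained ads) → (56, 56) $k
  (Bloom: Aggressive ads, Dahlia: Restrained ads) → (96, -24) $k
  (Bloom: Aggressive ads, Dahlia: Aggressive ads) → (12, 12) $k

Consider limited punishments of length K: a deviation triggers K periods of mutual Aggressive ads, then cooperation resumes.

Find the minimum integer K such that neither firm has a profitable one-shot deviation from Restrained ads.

2

No profitable deviation requires (56−12)(ρ+…+ρ^K) ≥ 96−56, i.e. ρ+…+ρ^K ≥ 10/11 ≈ 0.9091.
With ρ = 3/4, the partial sums are K=1: 0.7500, K=2: 1.3125.
K = 2 is the first length at which the sum reaches 0.9091.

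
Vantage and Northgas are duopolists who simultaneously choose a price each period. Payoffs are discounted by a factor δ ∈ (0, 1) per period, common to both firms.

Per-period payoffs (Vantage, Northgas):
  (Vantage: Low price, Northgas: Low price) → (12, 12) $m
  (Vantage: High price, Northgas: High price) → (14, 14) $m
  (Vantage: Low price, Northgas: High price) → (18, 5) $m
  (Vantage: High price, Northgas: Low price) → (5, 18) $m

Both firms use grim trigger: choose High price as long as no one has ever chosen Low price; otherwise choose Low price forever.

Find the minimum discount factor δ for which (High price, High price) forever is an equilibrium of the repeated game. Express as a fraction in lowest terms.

Under grim trigger the critical discount factor is (T−C)/(T−P) with T = 18, C = 14, P = 12.
δ* = (18−14)/(18−12) = 4/6 = 2/3.

2/3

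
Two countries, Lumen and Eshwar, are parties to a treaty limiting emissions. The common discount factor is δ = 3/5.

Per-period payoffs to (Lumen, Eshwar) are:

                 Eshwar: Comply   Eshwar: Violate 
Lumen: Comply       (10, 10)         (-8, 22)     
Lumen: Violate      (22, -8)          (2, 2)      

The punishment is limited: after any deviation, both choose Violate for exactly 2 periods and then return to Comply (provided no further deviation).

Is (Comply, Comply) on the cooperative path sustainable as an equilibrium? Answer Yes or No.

A one-shot deviation gives 22 now, then 2 for 2 periods, then back to 10.
Gain from deviating: (22−10) today; loss: (10−2) in each of the next 2 periods.
No-deviation condition: (10−2)(δ+…+δ^2) ≥ 22−10, i.e. δ+…+δ^2 ≥ 3/2.
At δ = 3/5: δ+…+δ^2 = 0.9600 < 1.5000.
So cooperation is not sustainable.

No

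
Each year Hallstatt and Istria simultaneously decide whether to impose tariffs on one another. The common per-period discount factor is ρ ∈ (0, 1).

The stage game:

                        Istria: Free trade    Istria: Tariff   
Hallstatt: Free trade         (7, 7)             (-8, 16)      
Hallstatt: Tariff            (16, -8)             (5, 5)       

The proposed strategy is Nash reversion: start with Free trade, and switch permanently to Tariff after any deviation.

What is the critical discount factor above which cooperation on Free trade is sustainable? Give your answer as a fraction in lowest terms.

Cooperation forever yields 7 each period: 7/(1−ρ).
Deviating yields 16 once, then 5 forever: 16 + 5ρ/(1−ρ).
No profitable deviation requires 7/(1−ρ) ≥ 16 + 5ρ/(1−ρ).
Multiplying by (1−ρ): 7 ≥ 16(1−ρ) + 5ρ = 16 − 11ρ.
So 11ρ ≥ 9, i.e. ρ ≥ 9/11.

9/11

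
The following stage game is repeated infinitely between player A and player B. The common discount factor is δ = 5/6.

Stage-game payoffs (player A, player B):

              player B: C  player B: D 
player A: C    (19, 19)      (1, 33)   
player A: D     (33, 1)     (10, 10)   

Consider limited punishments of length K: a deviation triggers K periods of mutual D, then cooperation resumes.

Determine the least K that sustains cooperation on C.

Need Σ_{k=1}^{K} δ^k ≥ (33−19)/(19−10) = 1.5556 at δ = 5/6.
At K = 2 the sum is 1.5278 < 1.5556; at K = 3 it is 2.1065 ≥ 1.5556.
So the minimum punishment length is K = 3.

3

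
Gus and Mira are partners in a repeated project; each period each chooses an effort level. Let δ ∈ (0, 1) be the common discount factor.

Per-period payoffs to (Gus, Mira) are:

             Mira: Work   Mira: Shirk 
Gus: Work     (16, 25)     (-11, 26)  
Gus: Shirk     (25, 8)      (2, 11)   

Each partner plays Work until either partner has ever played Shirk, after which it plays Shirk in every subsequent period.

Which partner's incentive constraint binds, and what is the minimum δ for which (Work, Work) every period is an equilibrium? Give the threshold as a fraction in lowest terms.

For Gus: deviation gain 25−16 = 9, per-period punishment loss 16−2 = 14. IC gives δ ≥ 9/23.
For Mira: gain 1, loss 14 per period, so δ ≥ 1/15.
The tighter constraint is Gus's, so cooperation needs δ ≥ 9/23.

Gus; δ ≥ 9/23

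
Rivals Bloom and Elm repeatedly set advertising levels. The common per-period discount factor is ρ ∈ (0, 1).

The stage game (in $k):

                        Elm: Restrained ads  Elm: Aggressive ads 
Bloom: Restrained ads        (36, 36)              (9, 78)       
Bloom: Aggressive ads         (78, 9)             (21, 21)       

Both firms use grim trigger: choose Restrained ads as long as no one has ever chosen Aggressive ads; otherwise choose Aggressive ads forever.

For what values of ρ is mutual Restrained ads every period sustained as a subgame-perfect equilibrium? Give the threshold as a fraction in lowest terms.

36/(1−ρ) ≥ 78 + 21ρ/(1−ρ)
36 ≥ 78 − 57ρ
ρ ≥ 42/57 = 14/19.

14/19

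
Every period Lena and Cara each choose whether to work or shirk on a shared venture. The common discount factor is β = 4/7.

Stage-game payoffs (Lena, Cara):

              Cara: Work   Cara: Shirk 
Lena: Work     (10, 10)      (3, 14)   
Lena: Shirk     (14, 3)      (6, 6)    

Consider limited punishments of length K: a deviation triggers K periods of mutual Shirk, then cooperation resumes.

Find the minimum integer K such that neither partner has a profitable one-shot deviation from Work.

Need Σ_{k=1}^{K} β^k ≥ (14−10)/(10−6) = 1.0000 at β = 4/7.
At K = 2 the sum is 0.8980 < 1.0000; at K = 3 it is 1.0845 ≥ 1.0000.
So the minimum punishment length is K = 3.

3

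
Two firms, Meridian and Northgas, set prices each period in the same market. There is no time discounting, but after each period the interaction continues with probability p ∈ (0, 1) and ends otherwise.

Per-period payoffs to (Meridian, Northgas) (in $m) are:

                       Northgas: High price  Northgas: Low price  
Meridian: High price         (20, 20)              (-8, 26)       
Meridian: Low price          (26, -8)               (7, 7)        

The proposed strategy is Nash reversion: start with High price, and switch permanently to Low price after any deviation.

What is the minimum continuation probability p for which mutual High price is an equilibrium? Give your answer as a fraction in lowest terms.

6/19

Expected cooperation value is 20 + p·20 + p²·20 + … = 20/(1−p); deviation gives 26 + p·7/(1−p).
20 ≥ 26(1−p) + 7p ⇒ 19p ≥ 6 ⇒ p ≥ 6/19.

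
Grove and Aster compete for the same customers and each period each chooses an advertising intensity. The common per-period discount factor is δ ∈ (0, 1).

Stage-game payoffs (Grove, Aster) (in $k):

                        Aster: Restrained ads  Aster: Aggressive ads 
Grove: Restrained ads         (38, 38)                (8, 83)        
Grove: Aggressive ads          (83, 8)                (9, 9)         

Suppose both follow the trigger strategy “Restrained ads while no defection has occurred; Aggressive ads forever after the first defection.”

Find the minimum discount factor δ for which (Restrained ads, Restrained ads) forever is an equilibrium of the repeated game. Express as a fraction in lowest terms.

Cooperation forever yields 38 each period: 38/(1−δ).
Deviating yields 83 once, then 9 forever: 83 + 9δ/(1−δ).
No profitable deviation requires 38/(1−δ) ≥ 83 + 9δ/(1−δ).
Multiplying by (1−δ): 38 ≥ 83(1−δ) + 9δ = 83 − 74δ.
So 74δ ≥ 45, i.e. δ ≥ 45/74.

45/74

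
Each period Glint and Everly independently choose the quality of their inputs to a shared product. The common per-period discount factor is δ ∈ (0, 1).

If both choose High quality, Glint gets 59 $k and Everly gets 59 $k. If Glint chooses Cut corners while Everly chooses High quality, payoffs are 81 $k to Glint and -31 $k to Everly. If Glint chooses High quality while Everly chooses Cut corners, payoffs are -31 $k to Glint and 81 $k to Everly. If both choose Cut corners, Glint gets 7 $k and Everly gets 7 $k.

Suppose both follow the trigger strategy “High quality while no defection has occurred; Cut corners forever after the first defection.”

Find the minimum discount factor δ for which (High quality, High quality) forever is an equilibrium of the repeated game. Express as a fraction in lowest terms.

11/37

59/(1−δ) ≥ 81 + 7δ/(1−δ)
59 ≥ 81 − 74δ
δ ≥ 22/74 = 11/37.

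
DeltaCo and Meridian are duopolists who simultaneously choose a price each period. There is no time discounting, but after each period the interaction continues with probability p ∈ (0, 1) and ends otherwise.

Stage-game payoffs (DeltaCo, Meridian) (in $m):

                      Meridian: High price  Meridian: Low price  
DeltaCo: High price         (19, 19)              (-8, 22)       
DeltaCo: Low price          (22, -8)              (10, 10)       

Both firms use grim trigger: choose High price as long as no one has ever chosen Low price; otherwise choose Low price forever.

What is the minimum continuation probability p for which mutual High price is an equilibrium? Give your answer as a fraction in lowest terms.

1/4

Expected cooperation value is 19 + p·19 + p²·19 + … = 19/(1−p); deviation gives 22 + p·10/(1−p).
19 ≥ 22(1−p) + 10p ⇒ 12p ≥ 3 ⇒ p ≥ 3/12 = 1/4.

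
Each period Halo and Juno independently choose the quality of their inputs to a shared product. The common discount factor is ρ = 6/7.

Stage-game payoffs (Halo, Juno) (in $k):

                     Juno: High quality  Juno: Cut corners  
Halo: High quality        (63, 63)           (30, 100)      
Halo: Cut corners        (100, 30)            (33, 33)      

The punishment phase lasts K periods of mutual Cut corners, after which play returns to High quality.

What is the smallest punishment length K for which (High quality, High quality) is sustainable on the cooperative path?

2

No profitable deviation requires (63−33)(ρ+…+ρ^K) ≥ 100−63, i.e. ρ+…+ρ^K ≥ 37/30 ≈ 1.2333.
With ρ = 6/7, the partial sums are K=1: 0.8571, K=2: 1.5918.
K = 2 is the first length at which the sum reaches 1.2333.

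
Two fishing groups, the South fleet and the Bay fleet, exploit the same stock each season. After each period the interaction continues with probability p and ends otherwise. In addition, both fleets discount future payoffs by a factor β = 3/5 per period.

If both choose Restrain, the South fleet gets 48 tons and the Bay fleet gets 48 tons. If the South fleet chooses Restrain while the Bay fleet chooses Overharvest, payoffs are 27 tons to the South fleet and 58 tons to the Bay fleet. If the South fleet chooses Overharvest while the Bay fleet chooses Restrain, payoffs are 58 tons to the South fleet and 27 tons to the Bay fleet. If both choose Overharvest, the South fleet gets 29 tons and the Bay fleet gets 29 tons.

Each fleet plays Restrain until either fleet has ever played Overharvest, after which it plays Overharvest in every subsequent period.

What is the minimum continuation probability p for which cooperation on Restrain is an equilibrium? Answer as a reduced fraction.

50/87

With continuation probability p and discount β, the effective per-period discount factor is βp.
Grim-trigger IC: βp ≥ (58−48)/(58−29) = 10/29.
So p ≥ (10/29)/(3/5) = 50/87.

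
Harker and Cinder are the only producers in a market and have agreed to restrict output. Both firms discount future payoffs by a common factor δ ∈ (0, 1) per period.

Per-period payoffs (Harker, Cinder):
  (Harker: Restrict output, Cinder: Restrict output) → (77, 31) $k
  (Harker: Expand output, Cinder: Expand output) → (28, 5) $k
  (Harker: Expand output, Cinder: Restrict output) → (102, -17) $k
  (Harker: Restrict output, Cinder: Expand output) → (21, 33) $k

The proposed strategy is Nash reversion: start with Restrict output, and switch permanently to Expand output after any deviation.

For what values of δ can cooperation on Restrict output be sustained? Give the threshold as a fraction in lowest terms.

25/74

For Harker: deviation gain 102−77 = 25, per-period punishment loss 77−28 = 49. IC gives δ ≥ 25/74.
For Cinder: gain 2, loss 26 per period, so δ ≥ 2/28 = 1/14.
The tighter constraint is Harker's, so cooperation needs δ ≥ 25/74.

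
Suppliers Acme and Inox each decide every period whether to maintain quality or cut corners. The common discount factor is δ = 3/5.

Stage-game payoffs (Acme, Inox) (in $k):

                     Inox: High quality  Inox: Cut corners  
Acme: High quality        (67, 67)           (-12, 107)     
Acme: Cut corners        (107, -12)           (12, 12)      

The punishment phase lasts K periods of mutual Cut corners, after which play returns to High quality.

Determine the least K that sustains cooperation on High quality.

2

No profitable deviation requires (67−12)(δ+…+δ^K) ≥ 107−67, i.e. δ+…+δ^K ≥ 8/11 ≈ 0.7273.
With δ = 3/5, the partial sums are K=1: 0.6000, K=2: 0.9600.
K = 2 is the first length at which the sum reaches 0.7273.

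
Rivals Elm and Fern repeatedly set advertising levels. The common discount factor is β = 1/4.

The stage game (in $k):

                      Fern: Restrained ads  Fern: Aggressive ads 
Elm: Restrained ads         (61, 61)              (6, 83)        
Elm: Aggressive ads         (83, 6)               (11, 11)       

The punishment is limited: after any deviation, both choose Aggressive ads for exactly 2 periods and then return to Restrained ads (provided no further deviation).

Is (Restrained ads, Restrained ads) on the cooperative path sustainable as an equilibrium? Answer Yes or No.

No

A one-shot deviation gives 83 now, then 11 for 2 periods, then back to 61.
Gain from deviating: (83−61) today; loss: (61−11) in each of the next 2 periods.
No-deviation condition: (61−11)(β+…+β^2) ≥ 83−61, i.e. β+…+β^2 ≥ 11/25.
At β = 1/4: β+…+β^2 = 0.3125 < 0.4400.
So cooperation is not sustainable.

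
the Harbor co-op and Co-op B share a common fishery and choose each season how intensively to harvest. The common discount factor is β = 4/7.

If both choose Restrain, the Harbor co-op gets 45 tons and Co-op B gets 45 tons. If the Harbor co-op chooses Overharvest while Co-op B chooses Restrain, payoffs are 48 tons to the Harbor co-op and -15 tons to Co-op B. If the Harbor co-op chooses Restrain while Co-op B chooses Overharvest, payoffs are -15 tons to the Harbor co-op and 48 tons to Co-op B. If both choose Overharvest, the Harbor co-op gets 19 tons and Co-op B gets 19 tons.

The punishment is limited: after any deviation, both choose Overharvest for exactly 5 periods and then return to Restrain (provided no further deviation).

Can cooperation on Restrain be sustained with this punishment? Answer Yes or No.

Yes

IC: β+…+β^5 ≥ (48−45)/(45−19) = 3/26.
At β = 4/7: partial sum = 1.2521 ≥ 0.1154. Cooperation sustainable.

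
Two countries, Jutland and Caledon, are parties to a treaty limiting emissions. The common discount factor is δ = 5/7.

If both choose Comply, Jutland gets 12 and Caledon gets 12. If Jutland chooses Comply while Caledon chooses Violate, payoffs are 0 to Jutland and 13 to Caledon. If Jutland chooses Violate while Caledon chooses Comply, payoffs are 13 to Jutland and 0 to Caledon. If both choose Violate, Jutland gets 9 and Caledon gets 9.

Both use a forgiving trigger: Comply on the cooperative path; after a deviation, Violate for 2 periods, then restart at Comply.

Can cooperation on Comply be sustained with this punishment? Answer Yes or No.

Comparing payoff streams over the 3 periods until play realigns: cooperate → 12(1+δ+…+δ^2); deviate → 13 + 9(δ+…+δ^2).
Cooperation is sustained iff (12−9)(δ+…+δ^2) ≥ 13−12.
δ+…+δ^2 = 5/7·(1−(5/7)^2)/(1−5/7) = 1.2245, and (13−12)/(12−9) = 0.3333.
1.2245 ≥ 0.3333, so cooperation is sustainable.

Yes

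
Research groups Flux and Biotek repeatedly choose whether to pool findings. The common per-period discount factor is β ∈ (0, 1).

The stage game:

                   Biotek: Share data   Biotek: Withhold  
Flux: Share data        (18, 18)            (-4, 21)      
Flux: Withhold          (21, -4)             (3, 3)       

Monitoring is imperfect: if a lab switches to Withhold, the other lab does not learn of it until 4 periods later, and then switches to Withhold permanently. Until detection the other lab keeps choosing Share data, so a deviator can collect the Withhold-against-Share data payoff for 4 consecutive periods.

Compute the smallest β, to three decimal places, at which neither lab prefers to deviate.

0.639

A deviator earns 21 for 4 periods, then 3 forever; cooperating earns 18 forever. Multiplying the IC by (1−β):
18 ≥ 21(1−β^4) + 3β^4, so 18·β^4 ≥ 3 and β^4 ≥ 1/6.
β ≥ (1/6)^(1/4) ≈ 0.639.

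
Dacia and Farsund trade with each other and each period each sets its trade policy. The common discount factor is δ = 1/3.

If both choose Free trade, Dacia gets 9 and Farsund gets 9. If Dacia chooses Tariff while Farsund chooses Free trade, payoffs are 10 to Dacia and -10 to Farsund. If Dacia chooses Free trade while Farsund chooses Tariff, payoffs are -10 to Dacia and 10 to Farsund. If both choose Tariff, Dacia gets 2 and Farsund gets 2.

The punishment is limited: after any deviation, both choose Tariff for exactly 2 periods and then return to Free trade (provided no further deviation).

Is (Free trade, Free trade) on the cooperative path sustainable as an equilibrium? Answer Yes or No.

Yes

Comparing payoff streams over the 3 periods until play realigns: cooperate → 9(1+δ+…+δ^2); deviate → 10 + 2(δ+…+δ^2).
Cooperation is sustained iff (9−2)(δ+…+δ^2) ≥ 10−9.
δ+…+δ^2 = 1/3·(1−(1/3)^2)/(1−1/3) = 0.4444, and (10−9)/(9−2) = 0.1429.
0.4444 ≥ 0.1429, so cooperation is sustainable.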